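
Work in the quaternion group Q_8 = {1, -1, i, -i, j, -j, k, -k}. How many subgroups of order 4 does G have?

|G| = 8 and 4 | 8, so subgroups of order 4 are possible by Lagrange.
The subgroups of order 4 are: {1, -1, i, -i}; {1, -1, j, -j}; {1, -1, k, -k}.
So G has 3 subgroups of order 4.

3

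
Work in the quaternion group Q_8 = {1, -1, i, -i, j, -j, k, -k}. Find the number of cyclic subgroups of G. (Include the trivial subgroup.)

Each element a generates a cyclic subgroup ⟨a⟩; distinct elements may generate the same one (a cyclic group of order d has φ(d) generators).
Cyclic subgroups by order — order 1: 1; order 2: 1; order 4: 3.
Total: 5.

5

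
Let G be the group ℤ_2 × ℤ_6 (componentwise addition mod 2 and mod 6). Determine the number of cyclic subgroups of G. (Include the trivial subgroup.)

8

Group the elements of G by the cyclic subgroup they generate; each cyclic subgroup of order d accounts for φ(d) elements.
Cyclic subgroups by order — order 1: 1; order 2: 3; order 3: 1; order 6: 3.
Total: 8.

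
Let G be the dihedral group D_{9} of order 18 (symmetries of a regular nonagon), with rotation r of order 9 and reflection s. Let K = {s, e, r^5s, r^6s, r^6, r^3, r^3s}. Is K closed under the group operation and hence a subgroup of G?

No

|K| = 7 does not divide |G| = 18, so by Lagrange K is not a subgroup.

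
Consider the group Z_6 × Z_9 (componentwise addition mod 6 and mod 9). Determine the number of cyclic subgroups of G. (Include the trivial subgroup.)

A cyclic subgroup of order d is generated by each of its φ(d) elements of order d, so the cyclic subgroups of order d number (#elements of order d)/φ(d).
Cyclic subgroups by order — order 1: 1; order 2: 1; order 3: 4; order 6: 4; order 9: 3; order 18: 3.
Total: 16.

16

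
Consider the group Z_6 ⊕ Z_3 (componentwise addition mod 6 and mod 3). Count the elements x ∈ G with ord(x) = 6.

8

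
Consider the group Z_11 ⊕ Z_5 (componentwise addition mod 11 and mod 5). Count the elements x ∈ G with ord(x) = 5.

An element (a,b) has order lcm(ord(a), ord(b)); count pairs with lcm equal to 5.
Enumerating gives 4 such elements.

4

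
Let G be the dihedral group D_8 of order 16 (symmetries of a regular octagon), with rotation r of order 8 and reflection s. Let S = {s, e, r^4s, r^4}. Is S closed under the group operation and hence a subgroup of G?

|S| = 4 divides |G| = 16, consistent with Lagrange.
S contains the identity, every element's inverse is in S, and S is closed under ·: it is a subgroup.

Yes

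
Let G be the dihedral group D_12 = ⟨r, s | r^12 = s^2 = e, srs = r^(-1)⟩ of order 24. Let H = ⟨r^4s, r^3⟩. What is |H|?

8

|⟨r^4s⟩| = 2 and |⟨r^3⟩| = 4, so |H| is a multiple of lcm(2, 4) = 4 and divides |G| = 24.
Closing under the operation: H = {e, r^3, r^6, r^9, rs, r^4s, r^7s, r^10s}, so |H| = 8.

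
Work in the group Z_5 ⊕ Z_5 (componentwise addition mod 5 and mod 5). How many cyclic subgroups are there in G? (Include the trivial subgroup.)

A cyclic subgroup of order d is generated by each of its φ(d) elements of order d, so the cyclic subgroups of order d number (#elements of order d)/φ(d).
Cyclic subgroups by order — order 1: 1; order 5: 6.
Total: 7.

7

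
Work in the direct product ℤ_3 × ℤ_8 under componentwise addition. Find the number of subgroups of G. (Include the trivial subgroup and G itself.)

8

|G| = 24, so by Lagrange every subgroup order divides 24. Divisors: 1, 2, 3, 4, 6, 8, 12, 24.
Subgroups by order — order 1: 1; order 2: 1; order 3: 1; order 4: 1; order 6: 1; order 8: 1; order 12: 1; order 24: 1.
Total: 1 + 1 + 1 + 1 + 1 + 1 + 1 + 1 = 8.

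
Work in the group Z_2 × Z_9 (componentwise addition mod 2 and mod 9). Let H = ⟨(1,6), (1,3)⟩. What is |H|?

6

|⟨(1,6)⟩| = 6 and |⟨(1,3)⟩| = 6, so |H| is a multiple of lcm(6, 6) = 6 and divides |G| = 18.
Closing under the operation: H = {(0,0), (0,3), (0,6), (1,0), (1,3), (1,6)}, so |H| = 6.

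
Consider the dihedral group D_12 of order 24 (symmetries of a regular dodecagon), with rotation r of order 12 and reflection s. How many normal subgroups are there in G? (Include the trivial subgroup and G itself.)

9

G has 34 subgroups. Checking conjugation-invariance by order — order 1: 1/1 normal; order 2: 1/13 normal; order 3: 1/1 normal; order 4: 1/7 normal; order 6: 1/5 normal; order 8: 0/3 normal; order 12: 3/3 normal; order 24: 1/1 normal.
Total normal subgroups: 9.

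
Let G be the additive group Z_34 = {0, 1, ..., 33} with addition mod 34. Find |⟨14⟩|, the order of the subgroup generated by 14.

17

In Z_34, the order of an element a is n/gcd(a, n).
gcd(14, 34) = 2, so |⟨14⟩| = 34/2 = 17.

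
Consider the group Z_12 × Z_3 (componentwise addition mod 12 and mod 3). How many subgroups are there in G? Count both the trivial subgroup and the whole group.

|G| = 36, so by Lagrange every subgroup order divides 36. Divisors: 1, 2, 3, 4, 6, 9, 12, 18, 36.
Subgroups by order — order 1: 1; order 2: 1; order 3: 4; order 4: 1; order 6: 4; order 9: 1; order 12: 4; order 18: 1; order 36: 1.
Total: 1 + 1 + 4 + 1 + 4 + 1 + 4 + 1 + 1 = 18.

18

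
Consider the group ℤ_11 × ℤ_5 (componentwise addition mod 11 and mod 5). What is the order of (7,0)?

11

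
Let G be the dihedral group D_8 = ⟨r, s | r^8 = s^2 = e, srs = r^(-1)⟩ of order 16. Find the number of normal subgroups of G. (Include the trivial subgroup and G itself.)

7

G has 19 subgroups. Checking conjugation-invariance by order — order 1: 1/1 normal; order 2: 1/9 normal; order 4: 1/5 normal; order 8: 3/3 normal; order 16: 1/1 normal.
Total normal subgroups: 7.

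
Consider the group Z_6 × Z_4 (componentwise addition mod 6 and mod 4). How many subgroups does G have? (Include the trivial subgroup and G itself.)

16

|G| = 24, so by Lagrange every subgroup order divides 24. Divisors: 1, 2, 3, 4, 6, 8, 12, 24.
Subgroups by order — order 1: 1; order 2: 3; order 3: 1; order 4: 3; order 6: 3; order 8: 1; order 12: 3; order 24: 1.
Total: 1 + 3 + 1 + 3 + 3 + 1 + 3 + 1 = 16.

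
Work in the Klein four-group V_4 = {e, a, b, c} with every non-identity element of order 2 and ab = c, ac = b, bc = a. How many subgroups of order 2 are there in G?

|G| = 4 and 2 | 4, so subgroups of order 2 are possible by Lagrange.
The subgroups of order 2 are: {e, a}; {e, b}; {e, c}.
So G has 3 subgroups of order 2.

3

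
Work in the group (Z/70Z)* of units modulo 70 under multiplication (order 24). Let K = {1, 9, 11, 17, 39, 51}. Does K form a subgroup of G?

17 ∈ K but its inverse 33 ∉ K, so K is not a subgroup.

No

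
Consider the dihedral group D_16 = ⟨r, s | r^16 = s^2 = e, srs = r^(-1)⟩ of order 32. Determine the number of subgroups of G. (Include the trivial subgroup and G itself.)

|G| = 32, so by Lagrange every subgroup order divides 32. Divisors: 1, 2, 4, 8, 16, 32.
Subgroups by order — order 1: 1; order 2: 17; order 4: 9; order 8: 5; order 16: 3; order 32: 1.
Total: 1 + 17 + 9 + 5 + 3 + 1 = 36.

36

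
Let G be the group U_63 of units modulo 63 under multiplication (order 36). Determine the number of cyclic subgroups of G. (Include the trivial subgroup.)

20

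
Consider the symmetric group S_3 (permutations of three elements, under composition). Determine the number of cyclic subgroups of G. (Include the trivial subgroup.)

5

Group the elements of G by the cyclic subgroup they generate; each cyclic subgroup of order d accounts for φ(d) elements.
Cyclic subgroups by order — order 1: 1; order 2: 3; order 3: 1.
Total: 5.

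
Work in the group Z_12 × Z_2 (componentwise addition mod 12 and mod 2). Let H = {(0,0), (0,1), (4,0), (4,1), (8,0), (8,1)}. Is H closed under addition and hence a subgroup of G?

Yes

|H| = 6 divides |G| = 24, consistent with Lagrange.
H contains the identity, every element's inverse is in H, and H is closed under +: it is a subgroup.
In fact H = ⟨(4,1)⟩.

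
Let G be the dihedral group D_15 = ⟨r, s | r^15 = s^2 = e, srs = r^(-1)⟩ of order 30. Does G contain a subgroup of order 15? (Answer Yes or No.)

Yes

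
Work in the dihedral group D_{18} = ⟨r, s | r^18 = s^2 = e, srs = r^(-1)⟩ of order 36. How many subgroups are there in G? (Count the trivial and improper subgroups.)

45

|G| = 36, so by Lagrange every subgroup order divides 36. Divisors: 1, 2, 3, 4, 6, 9, 12, 18, 36.
Subgroups by order — order 1: 1; order 2: 19; order 3: 1; order 4: 9; order 6: 7; order 9: 1; order 12: 3; order 18: 3; order 36: 1.
Total: 1 + 19 + 1 + 9 + 7 + 1 + 3 + 3 + 1 = 45.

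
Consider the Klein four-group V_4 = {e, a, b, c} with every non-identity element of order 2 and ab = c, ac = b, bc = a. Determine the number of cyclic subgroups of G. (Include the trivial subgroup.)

4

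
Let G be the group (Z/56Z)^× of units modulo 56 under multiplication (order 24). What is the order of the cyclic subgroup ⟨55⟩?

Compute successive powers of 55 mod 56: 55, 1; 55^2 ≡ 1 (mod 56).
So |⟨55⟩| = 2.

2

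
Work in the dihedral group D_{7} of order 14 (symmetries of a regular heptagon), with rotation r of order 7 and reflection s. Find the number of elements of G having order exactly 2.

7

The elements of order 2 are: s, rs, r^2s, r^3s, r^4s, r^5s, r^6s.
That's 7.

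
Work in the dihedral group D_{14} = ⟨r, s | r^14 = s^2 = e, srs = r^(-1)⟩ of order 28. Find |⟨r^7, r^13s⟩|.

4

|⟨r^7⟩| = 2 and |⟨r^13s⟩| = 2, so |H| is a multiple of lcm(2, 2) = 2 and divides |G| = 28.
Closing under the operation: H = {e, r^7, r^6s, r^13s}, so |H| = 4.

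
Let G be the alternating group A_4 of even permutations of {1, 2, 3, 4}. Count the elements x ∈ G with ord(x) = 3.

8

The elements of order 3 are: (2 3 4), (2 4 3), (1 2 3), (1 2 4), (1 3 2), (1 3 4), (1 4 2), (1 4 3).
That's 8.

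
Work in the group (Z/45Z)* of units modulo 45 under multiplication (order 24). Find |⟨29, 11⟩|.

|⟨29⟩| = 6 and |⟨11⟩| = 6, so |H| is a multiple of lcm(6, 6) = 6 and divides |G| = 24.
Closing under the operation: H = {1, 4, 11, 14, 16, 19, 26, 29, 31, 34, 41, 44}, so |H| = 12.

12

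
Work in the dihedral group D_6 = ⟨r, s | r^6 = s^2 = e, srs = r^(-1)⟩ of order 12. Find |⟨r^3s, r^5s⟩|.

|⟨r^3s⟩| = 2 and |⟨r^5s⟩| = 2, so |H| is a multiple of lcm(2, 2) = 2 and divides |G| = 12.
Closing under the operation: H = {e, r^2, r^4, rs, r^3s, r^5s}, so |H| = 6.

6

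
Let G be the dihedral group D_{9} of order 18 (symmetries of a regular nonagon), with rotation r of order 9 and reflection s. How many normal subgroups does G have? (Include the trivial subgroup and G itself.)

4

G has 16 subgroups. Checking conjugation-invariance by order — order 1: 1/1 normal; order 2: 0/9 normal; order 3: 1/1 normal; order 6: 0/3 normal; order 9: 1/1 normal; order 18: 1/1 normal.
Total normal subgroups: 4.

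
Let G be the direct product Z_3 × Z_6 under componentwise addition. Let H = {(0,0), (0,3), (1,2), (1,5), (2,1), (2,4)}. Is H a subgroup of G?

Yes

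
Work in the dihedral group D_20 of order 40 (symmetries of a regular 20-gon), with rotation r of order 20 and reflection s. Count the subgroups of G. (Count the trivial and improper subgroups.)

|G| = 40, so by Lagrange every subgroup order divides 40. Divisors: 1, 2, 4, 5, 8, 10, 20, 40.
Subgroups by order — order 1: 1; order 2: 21; order 4: 11; order 5: 1; order 8: 5; order 10: 5; order 20: 3; order 40: 1.
Total: 1 + 21 + 11 + 1 + 5 + 5 + 3 + 1 = 48.

48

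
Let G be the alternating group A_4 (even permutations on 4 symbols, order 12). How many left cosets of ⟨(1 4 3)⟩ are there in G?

|⟨(1 4 3)⟩| = 3 and |G| = 12.
By Lagrange, [G : H] = |G|/|H| = 12/3 = 4.

4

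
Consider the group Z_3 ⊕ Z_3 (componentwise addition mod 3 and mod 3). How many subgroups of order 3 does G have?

4

|G| = 9 and 3 | 9, so subgroups of order 3 are possible by Lagrange.
The subgroups of order 3 are: {(0,0), (0,1), (0,2)}; {(0,0), (1,0), (2,0)}; {(0,0), (1,1), (2,2)}; {(0,0), (1,2), (2,1)}.
So G has 4 subgroups of order 3.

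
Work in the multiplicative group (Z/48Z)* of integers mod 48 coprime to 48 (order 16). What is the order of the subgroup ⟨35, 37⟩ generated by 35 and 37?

|⟨35⟩| = 4 and |⟨37⟩| = 4, so |H| is a multiple of lcm(4, 4) = 4 and divides |G| = 16.
Closing under the operation: H = {1, 11, 13, 23, 25, 35, 37, 47}, so |H| = 8.

8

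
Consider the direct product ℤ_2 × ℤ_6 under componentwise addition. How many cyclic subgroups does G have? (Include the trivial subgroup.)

Group the elements of G by the cyclic subgroup they generate; each cyclic subgroup of order d accounts for φ(d) elements.
Cyclic subgroups by order — order 1: 1; order 2: 3; order 3: 1; order 6: 3.
Total: 8.

8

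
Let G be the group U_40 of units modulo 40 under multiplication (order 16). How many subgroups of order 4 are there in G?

11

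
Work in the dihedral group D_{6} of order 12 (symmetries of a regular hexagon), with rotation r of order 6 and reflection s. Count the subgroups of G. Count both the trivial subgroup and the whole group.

|G| = 12, so by Lagrange every subgroup order divides 12. Divisors: 1, 2, 3, 4, 6, 12.
Subgroups by order — order 1: 1; order 2: 7; order 3: 1; order 4: 3; order 6: 3; order 12: 1.
Total: 1 + 7 + 1 + 3 + 3 + 1 = 16.

16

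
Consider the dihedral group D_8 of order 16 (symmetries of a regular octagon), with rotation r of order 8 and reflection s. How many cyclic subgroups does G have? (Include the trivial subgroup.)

Group the elements of G by the cyclic subgroup they generate; each cyclic subgroup of order d accounts for φ(d) elements.
Cyclic subgroups by order — order 1: 1; order 2: 9; order 4: 1; order 8: 1.
Total: 12.

12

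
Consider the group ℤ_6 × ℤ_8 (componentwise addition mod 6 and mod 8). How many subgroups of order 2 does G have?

|G| = 48 and 2 | 48, so subgroups of order 2 are possible by Lagrange.
The subgroups of order 2 are: {(0,0), (0,4)}; {(0,0), (3,0)}; {(0,0), (3,4)}.
So G has 3 subgroups of order 2.

3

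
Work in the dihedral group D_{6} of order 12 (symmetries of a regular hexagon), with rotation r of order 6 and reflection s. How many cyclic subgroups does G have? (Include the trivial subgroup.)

10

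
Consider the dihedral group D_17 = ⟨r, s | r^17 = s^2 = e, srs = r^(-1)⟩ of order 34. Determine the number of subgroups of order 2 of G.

|G| = 34 and 2 | 34, so subgroups of order 2 are possible by Lagrange.
The subgroups of order 2 are: {e, r^10s}; {e, r^11s}; {e, r^12s}; {e, r^13s}; … (17 in all).
So G has 17 subgroups of order 2.

17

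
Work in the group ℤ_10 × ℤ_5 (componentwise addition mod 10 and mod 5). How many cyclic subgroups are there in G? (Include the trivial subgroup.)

14

Each element a generates a cyclic subgroup ⟨a⟩; distinct elements may generate the same one (a cyclic group of order d has φ(d) generators).
Cyclic subgroups by order — order 1: 1; order 2: 1; order 5: 6; order 10: 6.
Total: 14.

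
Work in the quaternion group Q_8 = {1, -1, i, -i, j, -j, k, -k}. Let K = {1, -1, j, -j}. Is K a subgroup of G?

|K| = 4 divides |G| = 8, consistent with Lagrange.
K contains the identity, every element's inverse is in K, and K is closed under ·: it is a subgroup.
In fact K = ⟨j⟩.

Yes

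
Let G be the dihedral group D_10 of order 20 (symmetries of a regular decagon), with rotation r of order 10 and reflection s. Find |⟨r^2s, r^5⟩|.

4

|⟨r^2s⟩| = 2 and |⟨r^5⟩| = 2, so |H| is a multiple of lcm(2, 2) = 2 and divides |G| = 20.
Closing under the operation: H = {e, r^5, r^2s, r^7s}, so |H| = 4.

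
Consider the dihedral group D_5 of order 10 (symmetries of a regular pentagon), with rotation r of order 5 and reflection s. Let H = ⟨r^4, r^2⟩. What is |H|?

5

|⟨r^4⟩| = 5 and |⟨r^2⟩| = 5, so |H| is a multiple of lcm(5, 5) = 5 and divides |G| = 10.
Closing under the operation: H = {e, r, r^2, r^3, r^4}, so |H| = 5.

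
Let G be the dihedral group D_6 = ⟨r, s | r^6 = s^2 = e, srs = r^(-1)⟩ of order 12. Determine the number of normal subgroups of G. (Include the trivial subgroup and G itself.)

G has 16 subgroups. Checking conjugation-invariance by order — order 1: 1/1 normal; order 2: 1/7 normal; order 3: 1/1 normal; order 4: 0/3 normal; order 6: 3/3 normal; order 12: 1/1 normal.
Total normal subgroups: 7.

7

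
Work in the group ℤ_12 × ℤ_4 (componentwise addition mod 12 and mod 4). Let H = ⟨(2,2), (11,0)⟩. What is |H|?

|⟨(2,2)⟩| = 6 and |⟨(11,0)⟩| = 12, so |H| is a multiple of lcm(6, 12) = 12 and divides |G| = 48.
Closing under the operation: H = {(0,0), (0,2), (1,0), (1,2), (2,0), (2,2), (3,0), (3,2), (4,0), (4,2), (5,0), (5,2), (6,0), (6,2), (7,0), (7,2), (8,0), (8,2), (9,0), (9,2), (10,0), (10,2), (11,0), (11,2)}, so |H| = 24.

24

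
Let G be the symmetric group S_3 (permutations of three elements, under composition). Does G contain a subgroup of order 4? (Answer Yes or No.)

No

4 does not divide |G| = 6, so by Lagrange no subgroup of order 4 exists.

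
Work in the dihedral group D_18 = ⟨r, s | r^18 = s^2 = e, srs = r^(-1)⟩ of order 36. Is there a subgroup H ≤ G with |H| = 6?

Yes

6 | 36. A subgroup of order 6 is {e, r^6, r^12, r^4s, r^10s, r^16s}.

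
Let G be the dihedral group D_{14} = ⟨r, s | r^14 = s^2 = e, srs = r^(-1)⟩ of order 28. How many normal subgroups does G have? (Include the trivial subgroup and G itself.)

7

G has 28 subgroups. Checking conjugation-invariance by order — order 1: 1/1 normal; order 2: 1/15 normal; order 4: 0/7 normal; order 7: 1/1 normal; order 14: 3/3 normal; order 28: 1/1 normal.
Total normal subgroups: 7.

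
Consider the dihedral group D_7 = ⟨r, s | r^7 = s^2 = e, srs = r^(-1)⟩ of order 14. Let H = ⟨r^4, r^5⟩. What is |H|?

7

|⟨r^4⟩| = 7 and |⟨r^5⟩| = 7, so |H| is a multiple of lcm(7, 7) = 7 and divides |G| = 14.
Closing under the operation: H = {e, r, r^2, r^3, r^4, r^5, r^6}, so |H| = 7.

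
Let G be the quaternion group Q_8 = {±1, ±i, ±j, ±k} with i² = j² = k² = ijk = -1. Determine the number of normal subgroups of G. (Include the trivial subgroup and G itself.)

6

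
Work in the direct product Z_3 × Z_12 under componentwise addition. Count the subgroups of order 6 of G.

|G| = 36 and 6 | 36, so subgroups of order 6 are possible by Lagrange.
The subgroups of order 6 are: {(0,0), (0,2), (0,4), (0,6), (0,8), (0,10)}; {(0,0), (0,6), (1,0), (1,6), (2,0), (2,6)}; {(0,0), (0,6), (1,4), (1,10), (2,2), (2,8)}; {(0,0), (0,6), (1,2), (1,8), (2,4), (2,10)}.
So G has 4 subgroups of order 6.

4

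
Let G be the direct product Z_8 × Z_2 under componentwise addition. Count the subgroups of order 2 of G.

|G| = 16 and 2 | 16, so subgroups of order 2 are possible by Lagrange.
The subgroups of order 2 are: {(0,0), (0,1)}; {(0,0), (4,0)}; {(0,0), (4,1)}.
So G has 3 subgroups of order 2.

3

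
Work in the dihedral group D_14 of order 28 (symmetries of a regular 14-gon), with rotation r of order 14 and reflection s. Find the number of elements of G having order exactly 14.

The elements of order 14 are: r, r^3, r^5, r^9, r^11, r^13.
That's 6.

6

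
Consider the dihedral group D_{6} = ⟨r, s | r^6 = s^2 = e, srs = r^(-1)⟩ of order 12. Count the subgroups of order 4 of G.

3

|G| = 12 and 4 | 12, so subgroups of order 4 are possible by Lagrange.
The subgroups of order 4 are: {e, r^3, r^2s, r^5s}; {e, r^3, s, r^3s}; {e, r^3, rs, r^4s}.
So G has 3 subgroups of order 4.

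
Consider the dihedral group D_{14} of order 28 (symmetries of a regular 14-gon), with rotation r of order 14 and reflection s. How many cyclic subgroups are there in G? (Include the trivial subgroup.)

18

Group the elements of G by the cyclic subgroup they generate; each cyclic subgroup of order d accounts for φ(d) elements.
Cyclic subgroups by order — order 1: 1; order 2: 15; order 7: 1; order 14: 1.
Total: 18.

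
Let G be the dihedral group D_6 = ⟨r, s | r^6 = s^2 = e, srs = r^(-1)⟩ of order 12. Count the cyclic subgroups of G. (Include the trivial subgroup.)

10

A cyclic subgroup of order d is generated by each of its φ(d) elements of order d, so the cyclic subgroups of order d number (#elements of order d)/φ(d).
Cyclic subgroups by order — order 1: 1; order 2: 7; order 3: 1; order 6: 1.
Total: 10.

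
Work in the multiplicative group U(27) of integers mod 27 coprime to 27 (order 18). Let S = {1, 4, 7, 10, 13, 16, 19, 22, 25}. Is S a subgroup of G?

Yes

|S| = 9 divides |G| = 18, consistent with Lagrange.
S contains the identity, every element's inverse is in S, and S is closed under ·: it is a subgroup.
In fact S = ⟨4⟩.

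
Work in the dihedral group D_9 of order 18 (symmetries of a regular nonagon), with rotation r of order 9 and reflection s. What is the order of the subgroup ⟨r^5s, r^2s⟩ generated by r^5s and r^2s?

6

|⟨r^5s⟩| = 2 and |⟨r^2s⟩| = 2, so |H| is a multiple of lcm(2, 2) = 2 and divides |G| = 18.
Closing under the operation: H = {e, r^3, r^6, r^2s, r^5s, r^8s}, so |H| = 6.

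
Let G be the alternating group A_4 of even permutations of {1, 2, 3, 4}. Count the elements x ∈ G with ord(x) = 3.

8

The elements of order 3 are: (2 3 4), (2 4 3), (1 2 3), (1 2 4), (1 3 2), (1 3 4), (1 4 2), (1 4 3).
That's 8.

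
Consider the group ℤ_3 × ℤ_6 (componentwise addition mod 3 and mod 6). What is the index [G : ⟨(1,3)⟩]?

3

|⟨(1,3)⟩| = 6 and |G| = 18.
By Lagrange, [G : H] = |G|/|H| = 18/6 = 3.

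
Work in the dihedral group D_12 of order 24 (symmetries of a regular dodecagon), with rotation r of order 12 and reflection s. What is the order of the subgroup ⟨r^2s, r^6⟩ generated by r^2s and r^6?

4

|⟨r^2s⟩| = 2 and |⟨r^6⟩| = 2, so |H| is a multiple of lcm(2, 2) = 2 and divides |G| = 24.
Closing under the operation: H = {e, r^6, r^2s, r^8s}, so |H| = 4.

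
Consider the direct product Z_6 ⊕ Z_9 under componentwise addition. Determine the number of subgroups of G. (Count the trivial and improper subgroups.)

20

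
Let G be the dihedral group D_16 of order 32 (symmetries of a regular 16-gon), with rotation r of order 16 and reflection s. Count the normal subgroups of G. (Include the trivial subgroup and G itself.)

G has 36 subgroups. Checking conjugation-invariance by order — order 1: 1/1 normal; order 2: 1/17 normal; order 4: 1/9 normal; order 8: 1/5 normal; order 16: 3/3 normal; order 32: 1/1 normal.
Total normal subgroups: 8.

8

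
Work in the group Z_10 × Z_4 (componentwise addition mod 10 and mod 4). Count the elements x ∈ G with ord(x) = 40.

0

An element (a,b) has order lcm(ord(a), ord(b)); count pairs with lcm equal to 40.
Enumerating gives 0 such elements.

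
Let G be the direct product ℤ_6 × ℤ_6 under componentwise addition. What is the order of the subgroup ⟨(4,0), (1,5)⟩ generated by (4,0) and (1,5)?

18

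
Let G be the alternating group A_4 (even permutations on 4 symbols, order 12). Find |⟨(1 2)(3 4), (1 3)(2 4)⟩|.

|⟨(1 2)(3 4)⟩| = 2 and |⟨(1 3)(2 4)⟩| = 2, so |H| is a multiple of lcm(2, 2) = 2 and divides |G| = 12.
Closing under the operation: H = {e, (1 2)(3 4), (1 3)(2 4), (1 4)(2 3)}, so |H| = 4.

4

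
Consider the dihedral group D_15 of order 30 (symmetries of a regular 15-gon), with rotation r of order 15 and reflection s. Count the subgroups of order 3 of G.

|G| = 30 and 3 | 30, so subgroups of order 3 are possible by Lagrange.
The subgroups of order 3 are: {e, r^5, r^10}.
So G has 1 subgroup of order 3.

1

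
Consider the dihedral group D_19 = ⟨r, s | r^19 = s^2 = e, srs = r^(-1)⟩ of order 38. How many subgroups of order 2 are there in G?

19

|G| = 38 and 2 | 38, so subgroups of order 2 are possible by Lagrange.
The subgroups of order 2 are: {e, r^10s}; {e, r^11s}; {e, r^12s}; {e, r^13s}; … (19 in all).
So G has 19 subgroups of order 2.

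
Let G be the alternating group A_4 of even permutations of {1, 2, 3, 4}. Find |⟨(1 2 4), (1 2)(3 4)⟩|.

|⟨(1 2 4)⟩| = 3 and |⟨(1 2)(3 4)⟩| = 2, so |H| is a multiple of lcm(3, 2) = 6 and divides |G| = 12.
Closing {(1 2 4), (1 2)(3 4)} under the group operation gives all of G, so |H| = 12.

12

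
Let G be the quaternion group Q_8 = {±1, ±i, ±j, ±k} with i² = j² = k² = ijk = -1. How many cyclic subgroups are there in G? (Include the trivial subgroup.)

5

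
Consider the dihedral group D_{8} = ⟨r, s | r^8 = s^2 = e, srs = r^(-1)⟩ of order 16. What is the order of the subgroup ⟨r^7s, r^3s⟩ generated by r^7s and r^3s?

4

|⟨r^7s⟩| = 2 and |⟨r^3s⟩| = 2, so |H| is a multiple of lcm(2, 2) = 2 and divides |G| = 16.
Closing under the operation: H = {e, r^4, r^3s, r^7s}, so |H| = 4.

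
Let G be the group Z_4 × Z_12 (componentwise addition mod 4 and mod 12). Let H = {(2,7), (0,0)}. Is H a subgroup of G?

(2,7) ∈ H but its inverse (2,5) ∉ H, so H is not a subgroup.

No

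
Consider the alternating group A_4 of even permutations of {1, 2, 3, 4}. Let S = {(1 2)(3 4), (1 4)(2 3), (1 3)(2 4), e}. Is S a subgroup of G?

|S| = 4 divides |G| = 12, consistent with Lagrange.
S contains the identity, every element's inverse is in S, and S is closed under ∘: it is a subgroup.

Yes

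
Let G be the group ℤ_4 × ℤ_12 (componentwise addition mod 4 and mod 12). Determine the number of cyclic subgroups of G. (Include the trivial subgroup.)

Group the elements of G by the cyclic subgroup they generate; each cyclic subgroup of order d accounts for φ(d) elements.
Cyclic subgroups by order — order 1: 1; order 2: 3; order 3: 1; order 4: 6; order 6: 3; order 12: 6.
Total: 20.

20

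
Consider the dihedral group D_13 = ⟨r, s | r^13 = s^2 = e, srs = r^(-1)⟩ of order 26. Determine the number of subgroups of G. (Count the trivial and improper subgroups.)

16

|G| = 26, so by Lagrange every subgroup order divides 26. Divisors: 1, 2, 13, 26.
Subgroups by order — order 1: 1; order 2: 13; order 13: 1; order 26: 1.
Total: 1 + 13 + 1 + 1 = 16.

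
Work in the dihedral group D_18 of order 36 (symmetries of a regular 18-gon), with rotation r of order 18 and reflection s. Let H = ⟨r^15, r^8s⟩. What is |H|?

12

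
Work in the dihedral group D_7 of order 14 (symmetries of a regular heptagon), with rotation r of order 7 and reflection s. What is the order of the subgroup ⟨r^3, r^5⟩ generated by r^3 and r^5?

7

|⟨r^3⟩| = 7 and |⟨r^5⟩| = 7, so |H| is a multiple of lcm(7, 7) = 7 and divides |G| = 14.
Closing under the operation: H = {e, r, r^2, r^3, r^4, r^5, r^6}, so |H| = 7.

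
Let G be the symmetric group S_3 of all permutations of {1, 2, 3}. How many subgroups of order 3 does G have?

|G| = 6 and 3 | 6, so subgroups of order 3 are possible by Lagrange.
The subgroups of order 3 are: {e, (1 2 3), (1 3 2)}.
So G has 1 subgroup of order 3.

1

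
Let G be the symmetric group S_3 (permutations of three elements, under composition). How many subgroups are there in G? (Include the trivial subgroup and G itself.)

6

|G| = 6, so by Lagrange every subgroup order divides 6. Divisors: 1, 2, 3, 6.
Subgroups by order — order 1: 1; order 2: 3; order 3: 1; order 6: 1.
Total: 1 + 3 + 1 + 1 = 6.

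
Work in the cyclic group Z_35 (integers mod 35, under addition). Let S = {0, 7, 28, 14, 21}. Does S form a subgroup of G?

Yes

|S| = 5 divides |G| = 35, consistent with Lagrange.
S contains the identity, every element's inverse is in S, and S is closed under +: it is a subgroup.
In fact S = ⟨21⟩.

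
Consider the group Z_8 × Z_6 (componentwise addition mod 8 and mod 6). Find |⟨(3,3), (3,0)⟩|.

16

|⟨(3,3)⟩| = 8 and |⟨(3,0)⟩| = 8, so |H| is a multiple of lcm(8, 8) = 8 and divides |G| = 48.
Closing under the operation: H = {(0,0), (0,3), (1,0), (1,3), (2,0), (2,3), (3,0), (3,3), (4,0), (4,3), (5,0), (5,3), (6,0), (6,3), (7,0), (7,3)}, so |H| = 16.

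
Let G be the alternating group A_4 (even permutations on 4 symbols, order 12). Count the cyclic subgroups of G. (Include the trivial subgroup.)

8

A cyclic subgroup of order d is generated by each of its φ(d) elements of order d, so the cyclic subgroups of order d number (#elements of order d)/φ(d).
Cyclic subgroups by order — order 1: 1; order 2: 3; order 3: 4.
Total: 8.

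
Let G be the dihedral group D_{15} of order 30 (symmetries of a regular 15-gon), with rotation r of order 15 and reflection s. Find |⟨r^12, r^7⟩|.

|⟨r^12⟩| = 5 and |⟨r^7⟩| = 15, so |H| is a multiple of lcm(5, 15) = 15 and divides |G| = 30.
Closing under the operation: H = {e, r, r^2, r^3, r^4, r^5, r^6, r^7, r^8, r^9, r^10, r^11, r^12, r^13, r^14}, so |H| = 15.

15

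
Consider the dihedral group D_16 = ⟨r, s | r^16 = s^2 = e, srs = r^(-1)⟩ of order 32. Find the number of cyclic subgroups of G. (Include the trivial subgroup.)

21

Each element a generates a cyclic subgroup ⟨a⟩; distinct elements may generate the same one (a cyclic group of order d has φ(d) generators).
Cyclic subgroups by order — order 1: 1; order 2: 17; order 4: 1; order 8: 1; order 16: 1.
Total: 21.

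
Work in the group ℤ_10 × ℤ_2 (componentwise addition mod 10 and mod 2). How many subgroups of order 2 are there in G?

|G| = 20 and 2 | 20, so subgroups of order 2 are possible by Lagrange.
The subgroups of order 2 are: {(0,0), (0,1)}; {(0,0), (5,0)}; {(0,0), (5,1)}.
So G has 3 subgroups of order 2.

3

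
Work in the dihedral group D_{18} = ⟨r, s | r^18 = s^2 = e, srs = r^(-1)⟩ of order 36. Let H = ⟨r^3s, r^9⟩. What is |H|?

|⟨r^3s⟩| = 2 and |⟨r^9⟩| = 2, so |H| is a multiple of lcm(2, 2) = 2 and divides |G| = 36.
Closing under the operation: H = {e, r^9, r^3s, r^12s}, so |H| = 4.

4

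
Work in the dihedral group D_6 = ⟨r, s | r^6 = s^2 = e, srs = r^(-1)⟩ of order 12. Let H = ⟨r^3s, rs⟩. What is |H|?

|⟨r^3s⟩| = 2 and |⟨rs⟩| = 2, so |H| is a multiple of lcm(2, 2) = 2 and divides |G| = 12.
Closing under the operation: H = {e, r^2, r^4, rs, r^3s, r^5s}, so |H| = 6.

6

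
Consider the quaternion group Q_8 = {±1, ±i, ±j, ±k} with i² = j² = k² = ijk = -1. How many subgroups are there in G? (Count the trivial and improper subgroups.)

6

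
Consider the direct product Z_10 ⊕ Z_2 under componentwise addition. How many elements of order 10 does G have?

12

An element (a,b) has order lcm(ord(a), ord(b)); count pairs with lcm equal to 10.
Enumerating gives 12 such elements.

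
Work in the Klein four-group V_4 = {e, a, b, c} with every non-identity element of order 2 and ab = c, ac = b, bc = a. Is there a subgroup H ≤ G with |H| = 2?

2 | 4. A subgroup of order 2 is {e, a}.

Yes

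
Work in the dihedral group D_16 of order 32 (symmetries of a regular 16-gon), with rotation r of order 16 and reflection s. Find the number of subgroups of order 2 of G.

17

|G| = 32 and 2 | 32, so subgroups of order 2 are possible by Lagrange.
The subgroups of order 2 are: {e, r^10s}; {e, r^11s}; {e, r^12s}; {e, r^13s}; … (17 in all).
So G has 17 subgroups of order 2.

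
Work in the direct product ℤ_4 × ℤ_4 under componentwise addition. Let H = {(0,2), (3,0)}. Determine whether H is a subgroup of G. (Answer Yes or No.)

The identity (0,0) ∉ H, so H is not a subgroup.

No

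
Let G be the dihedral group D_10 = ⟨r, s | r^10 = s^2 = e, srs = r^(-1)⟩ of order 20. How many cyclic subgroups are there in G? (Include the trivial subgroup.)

14

A cyclic subgroup of order d is generated by each of its φ(d) elements of order d, so the cyclic subgroups of order d number (#elements of order d)/φ(d).
Cyclic subgroups by order — order 1: 1; order 2: 11; order 5: 1; order 10: 1.
Total: 14.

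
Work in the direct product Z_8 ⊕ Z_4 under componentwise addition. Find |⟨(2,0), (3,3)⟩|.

|⟨(2,0)⟩| = 4 and |⟨(3,3)⟩| = 8, so |H| is a multiple of lcm(4, 8) = 8 and divides |G| = 32.
Closing under the operation: H = {(0,0), (0,2), (1,1), (1,3), (2,0), (2,2), (3,1), (3,3), (4,0), (4,2), (5,1), (5,3), (6,0), (6,2), (7,1), (7,3)}, so |H| = 16.

16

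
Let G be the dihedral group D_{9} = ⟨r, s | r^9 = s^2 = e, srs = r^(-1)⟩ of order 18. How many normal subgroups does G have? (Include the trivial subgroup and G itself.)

4

G has 16 subgroups. Checking conjugation-invariance by order — order 1: 1/1 normal; order 2: 0/9 normal; order 3: 1/1 normal; order 6: 0/3 normal; order 9: 1/1 normal; order 18: 1/1 normal.
Total normal subgroups: 4.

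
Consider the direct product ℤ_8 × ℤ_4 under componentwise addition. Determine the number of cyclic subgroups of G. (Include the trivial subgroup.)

A cyclic subgroup of order d is generated by each of its φ(d) elements of order d, so the cyclic subgroups of order d number (#elements of order d)/φ(d).
Cyclic subgroups by order — order 1: 1; order 2: 3; order 4: 6; order 8: 4.
Total: 14.

14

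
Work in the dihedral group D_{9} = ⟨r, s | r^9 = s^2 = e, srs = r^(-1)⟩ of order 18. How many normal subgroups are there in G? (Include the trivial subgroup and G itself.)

4

G has 16 subgroups. Checking conjugation-invariance by order — order 1: 1/1 normal; order 2: 0/9 normal; order 3: 1/1 normal; order 6: 0/3 normal; order 9: 1/1 normal; order 18: 1/1 normal.
Total normal subgroups: 4.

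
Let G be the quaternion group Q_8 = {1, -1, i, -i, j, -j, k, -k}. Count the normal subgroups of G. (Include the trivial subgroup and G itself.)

G has 6 subgroups. Checking conjugation-invariance by order — order 1: 1/1 normal; order 2: 1/1 normal; order 4: 3/3 normal; order 8: 1/1 normal.
Total normal subgroups: 6.

6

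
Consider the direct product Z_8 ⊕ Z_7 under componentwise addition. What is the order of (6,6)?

The order of (6,6) in Z_8 × Z_7 is lcm(ord(6) in Z_8, ord(6) in Z_7).
ord(6) = 4 and ord(6) = 7, so |⟨(6,6)⟩| = lcm(4, 7) = 28.

28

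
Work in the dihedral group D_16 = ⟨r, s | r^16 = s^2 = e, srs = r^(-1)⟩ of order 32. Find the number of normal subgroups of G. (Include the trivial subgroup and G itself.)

8

G has 36 subgroups. Checking conjugation-invariance by order — order 1: 1/1 normal; order 2: 1/17 normal; order 4: 1/9 normal; order 8: 1/5 normal; order 16: 3/3 normal; order 32: 1/1 normal.
Total normal subgroups: 8.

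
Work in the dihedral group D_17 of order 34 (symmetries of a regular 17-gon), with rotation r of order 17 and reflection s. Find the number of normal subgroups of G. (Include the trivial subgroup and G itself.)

G has 20 subgroups. Checking conjugation-invariance by order — order 1: 1/1 normal; order 2: 0/17 normal; order 17: 1/1 normal; order 34: 1/1 normal.
Total normal subgroups: 3.

3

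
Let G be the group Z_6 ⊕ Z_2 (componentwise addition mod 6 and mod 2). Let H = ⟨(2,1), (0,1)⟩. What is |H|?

|⟨(2,1)⟩| = 6 and |⟨(0,1)⟩| = 2, so |H| is a multiple of lcm(6, 2) = 6 and divides |G| = 12.
Closing under the operation: H = {(0,0), (0,1), (2,0), (2,1), (4,0), (4,1)}, so |H| = 6.

6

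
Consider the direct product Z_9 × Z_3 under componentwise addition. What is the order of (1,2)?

The order of (1,2) in Z_9 × Z_3 is lcm(ord(1) in Z_9, ord(2) in Z_3).
ord(1) = 9 and ord(2) = 3, so |⟨(1,2)⟩| = lcm(9, 3) = 9.

9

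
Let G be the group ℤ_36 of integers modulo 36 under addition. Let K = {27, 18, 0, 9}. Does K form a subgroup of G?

|K| = 4 divides |G| = 36, consistent with Lagrange.
K contains the identity, every element's inverse is in K, and K is closed under +: it is a subgroup.
In fact K = ⟨9⟩.

Yes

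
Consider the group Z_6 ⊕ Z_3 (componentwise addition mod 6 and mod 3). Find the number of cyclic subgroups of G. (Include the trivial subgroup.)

10

A cyclic subgroup of order d is generated by each of its φ(d) elements of order d, so the cyclic subgroups of order d number (#elements of order d)/φ(d).
Cyclic subgroups by order — order 1: 1; order 2: 1; order 3: 4; order 6: 4.
Total: 10.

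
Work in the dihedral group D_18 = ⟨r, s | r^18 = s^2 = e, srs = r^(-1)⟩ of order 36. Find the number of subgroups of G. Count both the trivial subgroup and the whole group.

|G| = 36, so by Lagrange every subgroup order divides 36. Divisors: 1, 2, 3, 4, 6, 9, 12, 18, 36.
Subgroups by order — order 1: 1; order 2: 19; order 3: 1; order 4: 9; order 6: 7; order 9: 1; order 12: 3; order 18: 3; order 36: 1.
Total: 1 + 19 + 1 + 9 + 7 + 1 + 3 + 3 + 1 = 45.

45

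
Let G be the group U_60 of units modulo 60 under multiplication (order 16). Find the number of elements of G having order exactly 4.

The elements of order 4 are: 7, 13, 17, 23, 37, 43, 47, 53.
That's 8.

8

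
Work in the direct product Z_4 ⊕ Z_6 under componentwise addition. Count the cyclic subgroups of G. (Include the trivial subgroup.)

Each element a generates a cyclic subgroup ⟨a⟩; distinct elements may generate the same one (a cyclic group of order d has φ(d) generators).
Cyclic subgroups by order — order 1: 1; order 2: 3; order 3: 1; order 4: 2; order 6: 3; order 12: 2.
Total: 12.

12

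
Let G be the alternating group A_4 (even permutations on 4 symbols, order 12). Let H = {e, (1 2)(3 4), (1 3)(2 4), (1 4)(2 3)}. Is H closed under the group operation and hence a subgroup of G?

Yes

|H| = 4 divides |G| = 12, consistent with Lagrange.
H contains the identity, every element's inverse is in H, and H is closed under ∘: it is a subgroup.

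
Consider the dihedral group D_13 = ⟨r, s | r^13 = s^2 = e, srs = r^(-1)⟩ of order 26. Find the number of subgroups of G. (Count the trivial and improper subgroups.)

|G| = 26, so by Lagrange every subgroup order divides 26. Divisors: 1, 2, 13, 26.
Subgroups by order — order 1: 1; order 2: 13; order 13: 1; order 26: 1.
Total: 1 + 13 + 1 + 1 = 16.

16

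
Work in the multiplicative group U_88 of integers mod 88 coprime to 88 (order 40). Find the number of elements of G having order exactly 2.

7

The elements of order 2 are: 21, 23, 43, 45, 65, 67, 87.
That's 7.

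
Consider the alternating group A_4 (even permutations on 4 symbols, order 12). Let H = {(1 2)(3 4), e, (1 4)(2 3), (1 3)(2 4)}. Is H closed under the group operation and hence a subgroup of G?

|H| = 4 divides |G| = 12, consistent with Lagrange.
H contains the identity, every element's inverse is in H, and H is closed under ∘: it is a subgroup.

Yes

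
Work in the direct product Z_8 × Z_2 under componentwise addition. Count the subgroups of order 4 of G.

3

|G| = 16 and 4 | 16, so subgroups of order 4 are possible by Lagrange.
The subgroups of order 4 are: {(0,0), (0,1), (4,0), (4,1)}; {(0,0), (2,0), (4,0), (6,0)}; {(0,0), (2,1), (4,0), (6,1)}.
So G has 3 subgroups of order 4.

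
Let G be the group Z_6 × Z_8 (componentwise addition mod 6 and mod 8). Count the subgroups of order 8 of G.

3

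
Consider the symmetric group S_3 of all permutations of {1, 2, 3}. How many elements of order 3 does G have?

2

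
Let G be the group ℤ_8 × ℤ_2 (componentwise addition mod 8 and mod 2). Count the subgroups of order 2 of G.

3

|G| = 16 and 2 | 16, so subgroups of order 2 are possible by Lagrange.
The subgroups of order 2 are: {(0,0), (0,1)}; {(0,0), (4,0)}; {(0,0), (4,1)}.
So G has 3 subgroups of order 2.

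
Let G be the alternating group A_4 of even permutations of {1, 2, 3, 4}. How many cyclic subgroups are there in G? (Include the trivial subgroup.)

8

Group the elements of G by the cyclic subgroup they generate; each cyclic subgroup of order d accounts for φ(d) elements.
Cyclic subgroups by order — order 1: 1; order 2: 3; order 3: 4.
Total: 8.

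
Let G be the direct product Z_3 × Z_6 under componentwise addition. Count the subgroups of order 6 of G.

|G| = 18 and 6 | 18, so subgroups of order 6 are possible by Lagrange.
The subgroups of order 6 are: {(0,0), (0,1), (0,2), (0,3), (0,4), (0,5)}; {(0,0), (0,3), (1,0), (1,3), (2,0), (2,3)}; {(0,0), (0,3), (1,1), (1,4), (2,2), (2,5)}; {(0,0), (0,3), (1,2), (1,5), (2,1), (2,4)}.
So G has 4 subgroups of order 6.

4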